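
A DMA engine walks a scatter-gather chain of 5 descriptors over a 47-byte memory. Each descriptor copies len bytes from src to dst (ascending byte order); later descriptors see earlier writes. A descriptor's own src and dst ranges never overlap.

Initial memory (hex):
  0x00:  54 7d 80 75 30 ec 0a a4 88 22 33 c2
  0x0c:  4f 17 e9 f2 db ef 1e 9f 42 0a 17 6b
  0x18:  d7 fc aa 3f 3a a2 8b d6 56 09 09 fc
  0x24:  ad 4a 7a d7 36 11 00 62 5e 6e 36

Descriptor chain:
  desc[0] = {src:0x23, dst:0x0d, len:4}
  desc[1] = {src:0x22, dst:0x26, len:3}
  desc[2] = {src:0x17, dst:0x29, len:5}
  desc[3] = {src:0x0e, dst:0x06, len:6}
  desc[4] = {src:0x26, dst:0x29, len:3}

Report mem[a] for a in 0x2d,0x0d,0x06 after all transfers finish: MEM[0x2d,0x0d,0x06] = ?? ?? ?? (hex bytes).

[0] 0x23->0x0d len=4 : fc ad 4a 7a
[1] 0x22->0x26 len=3 : 09 fc ad
[2] 0x17->0x29 len=5 : 6b d7 fc aa 3f
[3] 0x0e->0x06 len=6 : ad 4a 7a ef 1e 9f
[4] 0x26->0x29 len=3 : 09 fc ad
query mem[0x2d]=0x3f, mem[0x0d]=0xfc, mem[0x06]=0xad

MEM[0x2d,0x0d,0x06] = 3f fc ad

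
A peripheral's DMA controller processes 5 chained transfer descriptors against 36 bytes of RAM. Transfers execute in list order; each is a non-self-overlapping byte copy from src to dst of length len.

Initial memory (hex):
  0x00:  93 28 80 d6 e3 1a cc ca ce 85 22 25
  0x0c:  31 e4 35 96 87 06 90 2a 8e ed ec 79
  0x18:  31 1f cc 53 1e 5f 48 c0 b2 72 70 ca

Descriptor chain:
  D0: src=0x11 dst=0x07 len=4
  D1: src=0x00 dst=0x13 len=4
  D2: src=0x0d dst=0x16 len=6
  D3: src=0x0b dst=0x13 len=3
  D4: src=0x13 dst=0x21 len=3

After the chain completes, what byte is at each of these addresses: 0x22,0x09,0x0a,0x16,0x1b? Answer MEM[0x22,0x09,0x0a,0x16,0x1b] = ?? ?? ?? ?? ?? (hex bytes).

MEM[0x22,0x09,0x0a,0x16,0x1b] = 31 2a 8e e4 90

D0: mem[0x07..0x0a] <- [06 90 2a 8e]
D1: mem[0x13..0x16] <- [93 28 80 d6]
D2: mem[0x16..0x1b] <- [e4 35 96 87 06 90]
D3: mem[0x13..0x15] <- [25 31 e4]
D4: mem[0x21..0x23] <- [25 31 e4]
query mem[0x22]=0x31, mem[0x09]=0x2a, mem[0x0a]=0x8e, mem[0x16]=0xe4, mem[0x1b]=0x90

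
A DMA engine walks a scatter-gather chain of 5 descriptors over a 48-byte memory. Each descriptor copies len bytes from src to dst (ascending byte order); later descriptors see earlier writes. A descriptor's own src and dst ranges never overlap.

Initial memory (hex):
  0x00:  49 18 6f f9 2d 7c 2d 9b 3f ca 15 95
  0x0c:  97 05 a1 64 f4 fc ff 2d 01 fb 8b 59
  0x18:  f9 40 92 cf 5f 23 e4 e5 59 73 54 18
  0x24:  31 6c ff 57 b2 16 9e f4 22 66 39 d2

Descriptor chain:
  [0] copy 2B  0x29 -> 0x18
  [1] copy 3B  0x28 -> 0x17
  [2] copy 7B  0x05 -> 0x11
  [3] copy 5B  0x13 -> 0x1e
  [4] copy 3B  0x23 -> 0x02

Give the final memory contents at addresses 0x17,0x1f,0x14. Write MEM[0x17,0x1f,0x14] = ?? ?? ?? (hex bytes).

[0] 0x29->0x18 len=2 : 16 9e
[1] 0x28->0x17 len=3 : b2 16 9e
[2] 0x05->0x11 len=7 : 7c 2d 9b 3f ca 15 95
[3] 0x13->0x1e len=5 : 9b 3f ca 15 95
[4] 0x23->0x02 len=3 : 18 31 6c
query mem[0x17]=0x95, mem[0x1f]=0x3f, mem[0x14]=0x3f

MEM[0x17,0x1f,0x14] = 95 3f 3f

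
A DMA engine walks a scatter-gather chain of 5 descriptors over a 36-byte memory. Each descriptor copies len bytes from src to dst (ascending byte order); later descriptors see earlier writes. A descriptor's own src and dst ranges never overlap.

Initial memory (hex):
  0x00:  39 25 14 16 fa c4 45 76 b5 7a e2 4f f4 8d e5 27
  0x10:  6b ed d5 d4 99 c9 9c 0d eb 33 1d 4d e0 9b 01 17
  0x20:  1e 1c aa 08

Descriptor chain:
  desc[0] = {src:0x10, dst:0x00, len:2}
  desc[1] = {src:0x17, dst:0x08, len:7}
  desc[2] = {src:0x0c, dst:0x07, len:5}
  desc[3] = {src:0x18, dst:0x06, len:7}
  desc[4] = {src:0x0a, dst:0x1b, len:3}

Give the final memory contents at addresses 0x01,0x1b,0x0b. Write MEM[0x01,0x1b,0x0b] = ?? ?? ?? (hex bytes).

[0] 0x10->0x00 len=2 : 6b ed
[1] 0x17->0x08 len=7 : 0d eb 33 1d 4d e0 9b
[2] 0x0c->0x07 len=5 : 4d e0 9b 27 6b
[3] 0x18->0x06 len=7 : eb 33 1d 4d e0 9b 01
[4] 0x0a->0x1b len=3 : e0 9b 01
query mem[0x01]=0xed, mem[0x1b]=0xe0, mem[0x0b]=0x9b

MEM[0x01,0x1b,0x0b] = ed e0 9b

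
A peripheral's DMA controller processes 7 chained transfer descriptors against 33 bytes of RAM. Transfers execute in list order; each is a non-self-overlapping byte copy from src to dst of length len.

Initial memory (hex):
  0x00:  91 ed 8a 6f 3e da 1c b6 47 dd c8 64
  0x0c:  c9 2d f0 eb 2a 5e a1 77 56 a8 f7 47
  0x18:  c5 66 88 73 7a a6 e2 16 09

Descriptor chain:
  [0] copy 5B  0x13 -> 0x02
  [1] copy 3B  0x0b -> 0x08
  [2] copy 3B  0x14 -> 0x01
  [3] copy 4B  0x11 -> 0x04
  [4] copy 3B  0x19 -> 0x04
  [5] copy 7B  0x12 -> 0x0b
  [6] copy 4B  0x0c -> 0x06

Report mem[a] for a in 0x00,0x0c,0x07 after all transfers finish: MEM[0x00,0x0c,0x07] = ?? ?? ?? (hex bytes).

  after D0: wrote 5B at 0x02 = 7756a8f747
  after D1: wrote 3B at 0x08 = 64c92d
  after D2: wrote 3B at 0x01 = 56a8f7
  after D3: wrote 4B at 0x04 = 5ea17756
  after D4: wrote 3B at 0x04 = 668873
  after D5: wrote 7B at 0x0b = a17756a8f747c5
  after D6: wrote 4B at 0x06 = 7756a8f7
query mem[0x00]=0x91, mem[0x0c]=0x77, mem[0x07]=0x56

MEM[0x00,0x0c,0x07] = 91 77 56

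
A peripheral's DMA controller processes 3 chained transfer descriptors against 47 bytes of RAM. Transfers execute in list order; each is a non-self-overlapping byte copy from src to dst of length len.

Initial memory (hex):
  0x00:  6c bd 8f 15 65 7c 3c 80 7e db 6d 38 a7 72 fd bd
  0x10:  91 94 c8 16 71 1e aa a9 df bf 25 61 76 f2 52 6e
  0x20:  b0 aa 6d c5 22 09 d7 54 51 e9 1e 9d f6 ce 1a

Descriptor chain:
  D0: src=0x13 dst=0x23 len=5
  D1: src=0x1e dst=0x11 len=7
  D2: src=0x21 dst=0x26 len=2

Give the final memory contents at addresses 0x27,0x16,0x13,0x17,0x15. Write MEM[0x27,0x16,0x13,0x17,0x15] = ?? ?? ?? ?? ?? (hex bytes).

#0 dst[0x23+5] := {0x16,0x71,0x1e,0xaa,0xa9}
#1 dst[0x11+7] := {0x52,0x6e,0xb0,0xaa,0x6d,0x16,0x71}
#2 dst[0x26+2] := {0xaa,0x6d}
query mem[0x27]=0x6d, mem[0x16]=0x16, mem[0x13]=0xb0, mem[0x17]=0x71, mem[0x15]=0x6d

MEM[0x27,0x16,0x13,0x17,0x15] = 6d 16 b0 71 6d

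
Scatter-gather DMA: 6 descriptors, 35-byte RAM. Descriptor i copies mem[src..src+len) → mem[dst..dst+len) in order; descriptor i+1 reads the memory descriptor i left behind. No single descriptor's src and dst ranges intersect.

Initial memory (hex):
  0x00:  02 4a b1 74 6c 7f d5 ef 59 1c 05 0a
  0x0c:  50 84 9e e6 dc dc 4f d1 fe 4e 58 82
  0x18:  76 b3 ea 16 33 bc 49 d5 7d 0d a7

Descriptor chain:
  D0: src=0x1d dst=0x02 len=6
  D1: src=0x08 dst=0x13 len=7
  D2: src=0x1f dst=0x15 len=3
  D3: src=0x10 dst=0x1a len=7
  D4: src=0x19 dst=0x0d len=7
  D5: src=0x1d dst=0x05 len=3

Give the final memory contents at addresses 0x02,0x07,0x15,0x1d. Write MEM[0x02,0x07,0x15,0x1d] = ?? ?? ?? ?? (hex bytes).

MEM[0x02,0x07,0x15,0x1d] = bc d5 d5 59

D0: mem[0x02..0x07] <- [bc 49 d5 7d 0d a7]
D1: mem[0x13..0x19] <- [59 1c 05 0a 50 84 9e]
D2: mem[0x15..0x17] <- [d5 7d 0d]
D3: mem[0x1a..0x20] <- [dc dc 4f 59 1c d5 7d]
D4: mem[0x0d..0x13] <- [9e dc dc 4f 59 1c d5]
D5: mem[0x05..0x07] <- [59 1c d5]
query mem[0x02]=0xbc, mem[0x07]=0xd5, mem[0x15]=0xd5, mem[0x1d]=0x59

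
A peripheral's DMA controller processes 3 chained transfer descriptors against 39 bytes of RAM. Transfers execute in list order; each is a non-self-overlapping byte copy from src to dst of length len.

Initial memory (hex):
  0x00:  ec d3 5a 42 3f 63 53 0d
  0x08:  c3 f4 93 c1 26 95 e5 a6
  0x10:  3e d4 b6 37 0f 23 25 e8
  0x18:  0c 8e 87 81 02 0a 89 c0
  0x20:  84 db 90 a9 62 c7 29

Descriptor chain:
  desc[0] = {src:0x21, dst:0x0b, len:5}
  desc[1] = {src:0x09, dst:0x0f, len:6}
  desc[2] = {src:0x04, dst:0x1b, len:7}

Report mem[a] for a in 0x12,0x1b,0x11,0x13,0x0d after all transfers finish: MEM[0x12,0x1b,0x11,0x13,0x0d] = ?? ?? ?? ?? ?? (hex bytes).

[0] 0x21->0x0b len=5 : db 90 a9 62 c7
[1] 0x09->0x0f len=6 : f4 93 db 90 a9 62
[2] 0x04->0x1b len=7 : 3f 63 53 0d c3 f4 93
query mem[0x12]=0x90, mem[0x1b]=0x3f, mem[0x11]=0xdb, mem[0x13]=0xa9, mem[0x0d]=0xa9

MEM[0x12,0x1b,0x11,0x13,0x0d] = 90 3f db a9 a9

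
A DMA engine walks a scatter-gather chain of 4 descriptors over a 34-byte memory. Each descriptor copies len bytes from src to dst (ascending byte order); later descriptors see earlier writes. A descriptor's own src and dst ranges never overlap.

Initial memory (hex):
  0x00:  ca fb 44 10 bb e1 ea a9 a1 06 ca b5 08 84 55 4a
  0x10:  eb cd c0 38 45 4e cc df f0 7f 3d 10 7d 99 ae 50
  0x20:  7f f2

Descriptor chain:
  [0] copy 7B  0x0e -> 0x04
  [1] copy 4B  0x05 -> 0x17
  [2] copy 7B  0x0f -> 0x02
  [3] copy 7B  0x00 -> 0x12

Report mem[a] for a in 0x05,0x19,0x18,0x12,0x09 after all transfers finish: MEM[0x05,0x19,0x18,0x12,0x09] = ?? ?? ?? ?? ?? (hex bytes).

MEM[0x05,0x19,0x18,0x12,0x09] = c0 cd 38 ca 38

[0] 0x0e->0x04 len=7 : 55 4a eb cd c0 38 45
[1] 0x05->0x17 len=4 : 4a eb cd c0
[2] 0x0f->0x02 len=7 : 4a eb cd c0 38 45 4e
[3] 0x00->0x12 len=7 : ca fb 4a eb cd c0 38
query mem[0x05]=0xc0, mem[0x19]=0xcd, mem[0x18]=0x38, mem[0x12]=0xca, mem[0x09]=0x38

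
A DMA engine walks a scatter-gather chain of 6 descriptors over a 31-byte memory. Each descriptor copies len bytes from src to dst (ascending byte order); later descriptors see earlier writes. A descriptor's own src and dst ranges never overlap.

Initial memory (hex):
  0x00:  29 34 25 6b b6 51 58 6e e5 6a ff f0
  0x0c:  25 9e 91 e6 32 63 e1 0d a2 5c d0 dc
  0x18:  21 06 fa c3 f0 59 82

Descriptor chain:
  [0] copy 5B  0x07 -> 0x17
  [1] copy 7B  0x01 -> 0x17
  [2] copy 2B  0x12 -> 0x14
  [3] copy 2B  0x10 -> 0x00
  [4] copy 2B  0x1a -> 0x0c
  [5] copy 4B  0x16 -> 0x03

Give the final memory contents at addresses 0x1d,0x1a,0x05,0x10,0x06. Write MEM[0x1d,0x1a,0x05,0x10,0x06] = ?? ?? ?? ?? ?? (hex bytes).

MEM[0x1d,0x1a,0x05,0x10,0x06] = 6e b6 25 32 6b

  after D0: wrote 5B at 0x17 = 6ee56afff0
  after D1: wrote 7B at 0x17 = 34256bb651586e
  after D2: wrote 2B at 0x14 = e10d
  after D3: wrote 2B at 0x00 = 3263
  after D4: wrote 2B at 0x0c = b651
  after D5: wrote 4B at 0x03 = d034256b
query mem[0x1d]=0x6e, mem[0x1a]=0xb6, mem[0x05]=0x25, mem[0x10]=0x32, mem[0x06]=0x6b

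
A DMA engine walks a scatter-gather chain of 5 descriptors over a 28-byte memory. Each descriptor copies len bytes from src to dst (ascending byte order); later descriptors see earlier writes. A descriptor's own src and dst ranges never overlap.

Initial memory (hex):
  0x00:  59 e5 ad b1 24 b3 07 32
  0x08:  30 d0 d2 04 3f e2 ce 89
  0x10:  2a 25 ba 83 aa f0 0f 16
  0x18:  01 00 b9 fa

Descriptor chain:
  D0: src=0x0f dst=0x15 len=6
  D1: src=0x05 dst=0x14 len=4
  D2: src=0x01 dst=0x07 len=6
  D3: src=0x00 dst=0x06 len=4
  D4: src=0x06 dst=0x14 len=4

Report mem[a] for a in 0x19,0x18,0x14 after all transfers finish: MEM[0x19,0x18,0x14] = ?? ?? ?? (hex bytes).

[0] 0x0f->0x15 len=6 : 89 2a 25 ba 83 aa
[1] 0x05->0x14 len=4 : b3 07 32 30
[2] 0x01->0x07 len=6 : e5 ad b1 24 b3 07
[3] 0x00->0x06 len=4 : 59 e5 ad b1
[4] 0x06->0x14 len=4 : 59 e5 ad b1
query mem[0x19]=0x83, mem[0x18]=0xba, mem[0x14]=0x59

MEM[0x19,0x18,0x14] = 83 ba 59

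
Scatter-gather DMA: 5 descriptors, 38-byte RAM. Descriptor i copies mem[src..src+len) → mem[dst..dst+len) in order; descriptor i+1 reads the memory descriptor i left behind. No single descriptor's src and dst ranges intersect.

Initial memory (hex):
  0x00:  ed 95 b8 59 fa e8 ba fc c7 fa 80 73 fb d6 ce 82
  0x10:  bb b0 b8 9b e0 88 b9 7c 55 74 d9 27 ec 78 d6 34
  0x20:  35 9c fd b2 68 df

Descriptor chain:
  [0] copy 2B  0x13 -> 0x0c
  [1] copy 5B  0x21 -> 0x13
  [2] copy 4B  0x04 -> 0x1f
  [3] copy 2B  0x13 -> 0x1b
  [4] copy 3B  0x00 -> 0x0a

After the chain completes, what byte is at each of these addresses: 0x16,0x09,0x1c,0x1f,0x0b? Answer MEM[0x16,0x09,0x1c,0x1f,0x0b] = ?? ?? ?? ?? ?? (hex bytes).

MEM[0x16,0x09,0x1c,0x1f,0x0b] = 68 fa fd fa 95

#0 dst[0x0c+2] := {0x9b,0xe0}
#1 dst[0x13+5] := {0x9c,0xfd,0xb2,0x68,0xdf}
#2 dst[0x1f+4] := {0xfa,0xe8,0xba,0xfc}
#3 dst[0x1b+2] := {0x9c,0xfd}
#4 dst[0x0a+3] := {0xed,0x95,0xb8}
query mem[0x16]=0x68, mem[0x09]=0xfa, mem[0x1c]=0xfd, mem[0x1f]=0xfa, mem[0x0b]=0x95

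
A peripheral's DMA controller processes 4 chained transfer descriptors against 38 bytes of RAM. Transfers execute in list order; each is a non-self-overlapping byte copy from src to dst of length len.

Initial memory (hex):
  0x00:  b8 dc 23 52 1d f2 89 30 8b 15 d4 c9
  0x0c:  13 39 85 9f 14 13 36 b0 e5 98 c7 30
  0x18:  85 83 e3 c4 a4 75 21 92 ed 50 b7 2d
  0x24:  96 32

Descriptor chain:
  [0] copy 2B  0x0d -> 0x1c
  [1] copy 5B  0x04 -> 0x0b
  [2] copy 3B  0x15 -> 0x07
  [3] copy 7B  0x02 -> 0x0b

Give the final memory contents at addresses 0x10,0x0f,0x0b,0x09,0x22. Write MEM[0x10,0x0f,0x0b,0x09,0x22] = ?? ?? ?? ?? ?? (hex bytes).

MEM[0x10,0x0f,0x0b,0x09,0x22] = 98 89 23 30 b7

  after D0: wrote 2B at 0x1c = 3985
  after D1: wrote 5B at 0x0b = 1df289308b
  after D2: wrote 3B at 0x07 = 98c730
  after D3: wrote 7B at 0x0b = 23521df28998c7
query mem[0x10]=0x98, mem[0x0f]=0x89, mem[0x0b]=0x23, mem[0x09]=0x30, mem[0x22]=0xb7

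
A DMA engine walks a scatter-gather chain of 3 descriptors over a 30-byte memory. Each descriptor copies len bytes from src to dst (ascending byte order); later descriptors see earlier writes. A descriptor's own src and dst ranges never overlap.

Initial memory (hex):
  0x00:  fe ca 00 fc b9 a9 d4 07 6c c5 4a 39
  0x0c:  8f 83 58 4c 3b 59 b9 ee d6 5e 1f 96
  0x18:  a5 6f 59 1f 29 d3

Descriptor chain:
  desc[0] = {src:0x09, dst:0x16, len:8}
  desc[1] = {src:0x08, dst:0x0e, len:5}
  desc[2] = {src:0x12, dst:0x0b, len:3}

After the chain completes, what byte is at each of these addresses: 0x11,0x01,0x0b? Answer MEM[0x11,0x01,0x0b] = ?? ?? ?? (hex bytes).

#0 dst[0x16+8] := {0xc5,0x4a,0x39,0x8f,0x83,0x58,0x4c,0x3b}
#1 dst[0x0e+5] := {0x6c,0xc5,0x4a,0x39,0x8f}
#2 dst[0x0b+3] := {0x8f,0xee,0xd6}
query mem[0x11]=0x39, mem[0x01]=0xca, mem[0x0b]=0x8f

MEM[0x11,0x01,0x0b] = 39 ca 8f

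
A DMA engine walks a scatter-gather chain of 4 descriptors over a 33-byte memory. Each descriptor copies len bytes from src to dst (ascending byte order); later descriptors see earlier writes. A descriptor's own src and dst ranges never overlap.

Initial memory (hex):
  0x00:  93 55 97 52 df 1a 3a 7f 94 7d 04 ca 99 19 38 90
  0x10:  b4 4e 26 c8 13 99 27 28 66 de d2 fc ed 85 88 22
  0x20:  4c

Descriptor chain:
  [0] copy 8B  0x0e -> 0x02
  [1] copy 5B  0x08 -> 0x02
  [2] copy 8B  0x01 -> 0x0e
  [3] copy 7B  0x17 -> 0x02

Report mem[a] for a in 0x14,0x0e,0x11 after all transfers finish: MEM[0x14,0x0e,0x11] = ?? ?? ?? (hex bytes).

MEM[0x14,0x0e,0x11] = c8 55 04

#0 dst[0x02+8] := {0x38,0x90,0xb4,0x4e,0x26,0xc8,0x13,0x99}
#1 dst[0x02+5] := {0x13,0x99,0x04,0xca,0x99}
#2 dst[0x0e+8] := {0x55,0x13,0x99,0x04,0xca,0x99,0xc8,0x13}
#3 dst[0x02+7] := {0x28,0x66,0xde,0xd2,0xfc,0xed,0x85}
query mem[0x14]=0xc8, mem[0x0e]=0x55, mem[0x11]=0x04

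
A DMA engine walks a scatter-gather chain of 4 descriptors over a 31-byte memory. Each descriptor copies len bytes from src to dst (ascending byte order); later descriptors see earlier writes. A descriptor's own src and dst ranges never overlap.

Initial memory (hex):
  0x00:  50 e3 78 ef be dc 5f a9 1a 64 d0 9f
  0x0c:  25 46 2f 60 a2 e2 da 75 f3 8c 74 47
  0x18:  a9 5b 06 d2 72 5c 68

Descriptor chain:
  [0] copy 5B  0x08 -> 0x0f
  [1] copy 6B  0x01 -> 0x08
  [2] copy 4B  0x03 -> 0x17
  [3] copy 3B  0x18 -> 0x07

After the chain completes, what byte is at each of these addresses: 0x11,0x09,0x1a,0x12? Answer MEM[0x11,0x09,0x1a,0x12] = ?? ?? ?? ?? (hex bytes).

MEM[0x11,0x09,0x1a,0x12] = d0 5f 5f 9f

#0 dst[0x0f+5] := {0x1a,0x64,0xd0,0x9f,0x25}
#1 dst[0x08+6] := {0xe3,0x78,0xef,0xbe,0xdc,0x5f}
#2 dst[0x17+4] := {0xef,0xbe,0xdc,0x5f}
#3 dst[0x07+3] := {0xbe,0xdc,0x5f}
query mem[0x11]=0xd0, mem[0x09]=0x5f, mem[0x1a]=0x5f, mem[0x12]=0x9f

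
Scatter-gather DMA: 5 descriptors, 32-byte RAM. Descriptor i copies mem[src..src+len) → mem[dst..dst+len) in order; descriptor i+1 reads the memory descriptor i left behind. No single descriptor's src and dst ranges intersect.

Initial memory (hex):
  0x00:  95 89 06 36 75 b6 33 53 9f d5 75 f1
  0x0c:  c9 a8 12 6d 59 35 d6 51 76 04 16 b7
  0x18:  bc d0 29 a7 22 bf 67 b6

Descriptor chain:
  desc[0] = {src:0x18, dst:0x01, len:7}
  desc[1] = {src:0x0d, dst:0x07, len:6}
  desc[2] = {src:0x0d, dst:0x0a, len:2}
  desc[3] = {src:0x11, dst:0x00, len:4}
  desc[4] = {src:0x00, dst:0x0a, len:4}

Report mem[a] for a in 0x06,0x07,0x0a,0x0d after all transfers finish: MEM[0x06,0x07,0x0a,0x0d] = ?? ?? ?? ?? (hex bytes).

MEM[0x06,0x07,0x0a,0x0d] = bf a8 35 76

  after D0: wrote 7B at 0x01 = bcd029a722bf67
  after D1: wrote 6B at 0x07 = a8126d5935d6
  after D2: wrote 2B at 0x0a = a812
  after D3: wrote 4B at 0x00 = 35d65176
  after D4: wrote 4B at 0x0a = 35d65176
query mem[0x06]=0xbf, mem[0x07]=0xa8, mem[0x0a]=0x35, mem[0x0d]=0x76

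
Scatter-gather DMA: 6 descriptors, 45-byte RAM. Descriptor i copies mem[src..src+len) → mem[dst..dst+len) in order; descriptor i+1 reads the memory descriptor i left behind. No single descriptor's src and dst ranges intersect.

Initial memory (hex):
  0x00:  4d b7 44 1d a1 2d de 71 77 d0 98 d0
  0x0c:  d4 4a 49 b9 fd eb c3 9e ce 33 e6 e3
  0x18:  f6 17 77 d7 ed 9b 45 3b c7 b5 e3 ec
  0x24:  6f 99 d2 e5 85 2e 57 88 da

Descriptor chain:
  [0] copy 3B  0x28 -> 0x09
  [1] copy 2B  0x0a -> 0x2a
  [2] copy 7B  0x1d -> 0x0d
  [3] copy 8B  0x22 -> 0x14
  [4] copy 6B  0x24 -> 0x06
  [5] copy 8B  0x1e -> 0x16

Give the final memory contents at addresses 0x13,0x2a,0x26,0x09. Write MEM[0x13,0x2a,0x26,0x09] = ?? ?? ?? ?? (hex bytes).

MEM[0x13,0x2a,0x26,0x09] = ec 2e d2 e5

  after D0: wrote 3B at 0x09 = 852e57
  after D1: wrote 2B at 0x2a = 2e57
  after D2: wrote 7B at 0x0d = 9b453bc7b5e3ec
  after D3: wrote 8B at 0x14 = e3ec6f99d2e5852e
  after D4: wrote 6B at 0x06 = 6f99d2e5852e
  after D5: wrote 8B at 0x16 = 453bc7b5e3ec6f99
query mem[0x13]=0xec, mem[0x2a]=0x2e, mem[0x26]=0xd2, mem[0x09]=0xe5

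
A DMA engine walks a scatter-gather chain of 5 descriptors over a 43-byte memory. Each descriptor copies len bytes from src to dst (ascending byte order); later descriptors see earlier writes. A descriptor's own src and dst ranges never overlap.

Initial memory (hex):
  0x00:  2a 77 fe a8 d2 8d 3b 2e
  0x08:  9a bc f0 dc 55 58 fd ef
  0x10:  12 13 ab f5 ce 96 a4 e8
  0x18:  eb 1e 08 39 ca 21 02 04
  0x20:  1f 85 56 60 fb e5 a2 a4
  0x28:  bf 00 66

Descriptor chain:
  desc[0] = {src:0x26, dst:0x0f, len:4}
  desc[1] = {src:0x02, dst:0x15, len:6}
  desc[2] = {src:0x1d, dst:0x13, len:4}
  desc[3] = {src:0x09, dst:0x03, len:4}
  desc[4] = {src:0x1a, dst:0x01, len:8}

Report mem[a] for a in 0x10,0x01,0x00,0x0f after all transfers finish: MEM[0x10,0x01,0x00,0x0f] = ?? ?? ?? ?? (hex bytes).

MEM[0x10,0x01,0x00,0x0f] = a4 2e 2a a2

#0 dst[0x0f+4] := {0xa2,0xa4,0xbf,0x00}
#1 dst[0x15+6] := {0xfe,0xa8,0xd2,0x8d,0x3b,0x2e}
#2 dst[0x13+4] := {0x21,0x02,0x04,0x1f}
#3 dst[0x03+4] := {0xbc,0xf0,0xdc,0x55}
#4 dst[0x01+8] := {0x2e,0x39,0xca,0x21,0x02,0x04,0x1f,0x85}
query mem[0x10]=0xa4, mem[0x01]=0x2e, mem[0x00]=0x2a, mem[0x0f]=0xa2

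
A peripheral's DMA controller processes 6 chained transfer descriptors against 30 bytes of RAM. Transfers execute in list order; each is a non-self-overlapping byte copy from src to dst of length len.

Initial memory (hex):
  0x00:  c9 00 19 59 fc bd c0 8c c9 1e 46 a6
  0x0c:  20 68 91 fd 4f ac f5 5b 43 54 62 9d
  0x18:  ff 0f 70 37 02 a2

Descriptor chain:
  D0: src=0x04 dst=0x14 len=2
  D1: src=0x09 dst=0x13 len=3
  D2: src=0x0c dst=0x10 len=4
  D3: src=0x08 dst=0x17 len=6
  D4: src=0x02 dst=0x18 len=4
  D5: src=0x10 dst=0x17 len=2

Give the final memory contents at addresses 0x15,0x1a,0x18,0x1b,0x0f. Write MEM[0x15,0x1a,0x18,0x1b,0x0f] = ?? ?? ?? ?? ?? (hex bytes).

MEM[0x15,0x1a,0x18,0x1b,0x0f] = a6 fc 68 bd fd

  after D0: wrote 2B at 0x14 = fcbd
  after D1: wrote 3B at 0x13 = 1e46a6
  after D2: wrote 4B at 0x10 = 206891fd
  after D3: wrote 6B at 0x17 = c91e46a62068
  after D4: wrote 4B at 0x18 = 1959fcbd
  after D5: wrote 2B at 0x17 = 2068
query mem[0x15]=0xa6, mem[0x1a]=0xfc, mem[0x18]=0x68, mem[0x1b]=0xbd, mem[0x0f]=0xfd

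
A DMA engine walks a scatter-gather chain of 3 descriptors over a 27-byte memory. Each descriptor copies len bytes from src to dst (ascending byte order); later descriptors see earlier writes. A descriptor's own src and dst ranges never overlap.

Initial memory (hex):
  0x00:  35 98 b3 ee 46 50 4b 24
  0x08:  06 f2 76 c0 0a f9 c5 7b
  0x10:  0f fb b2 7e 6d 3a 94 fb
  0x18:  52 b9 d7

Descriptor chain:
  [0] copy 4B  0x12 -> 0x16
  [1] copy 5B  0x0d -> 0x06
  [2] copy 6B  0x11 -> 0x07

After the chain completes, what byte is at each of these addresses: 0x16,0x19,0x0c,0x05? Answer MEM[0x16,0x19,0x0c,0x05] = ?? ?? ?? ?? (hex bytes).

[0] 0x12->0x16 len=4 : b2 7e 6d 3a
[1] 0x0d->0x06 len=5 : f9 c5 7b 0f fb
[2] 0x11->0x07 len=6 : fb b2 7e 6d 3a b2
query mem[0x16]=0xb2, mem[0x19]=0x3a, mem[0x0c]=0xb2, mem[0x05]=0x50

MEM[0x16,0x19,0x0c,0x05] = b2 3a b2 50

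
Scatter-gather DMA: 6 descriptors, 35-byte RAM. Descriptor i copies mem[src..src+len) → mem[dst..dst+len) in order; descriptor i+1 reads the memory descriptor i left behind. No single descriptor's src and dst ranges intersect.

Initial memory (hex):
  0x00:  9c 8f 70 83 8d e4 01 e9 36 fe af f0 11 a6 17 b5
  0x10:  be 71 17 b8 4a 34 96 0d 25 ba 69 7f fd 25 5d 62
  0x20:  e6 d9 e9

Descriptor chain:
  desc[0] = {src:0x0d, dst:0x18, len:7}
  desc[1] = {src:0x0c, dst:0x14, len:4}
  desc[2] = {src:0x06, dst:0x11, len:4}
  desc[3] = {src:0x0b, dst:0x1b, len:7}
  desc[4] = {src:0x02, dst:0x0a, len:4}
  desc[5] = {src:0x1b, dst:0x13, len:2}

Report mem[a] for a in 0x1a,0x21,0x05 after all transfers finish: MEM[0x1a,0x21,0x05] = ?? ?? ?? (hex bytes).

MEM[0x1a,0x21,0x05] = b5 01 e4

[0] 0x0d->0x18 len=7 : a6 17 b5 be 71 17 b8
[1] 0x0c->0x14 len=4 : 11 a6 17 b5
[2] 0x06->0x11 len=4 : 01 e9 36 fe
[3] 0x0b->0x1b len=7 : f0 11 a6 17 b5 be 01
[4] 0x02->0x0a len=4 : 70 83 8d e4
[5] 0x1b->0x13 len=2 : f0 11
query mem[0x1a]=0xb5, mem[0x21]=0x01, mem[0x05]=0xe4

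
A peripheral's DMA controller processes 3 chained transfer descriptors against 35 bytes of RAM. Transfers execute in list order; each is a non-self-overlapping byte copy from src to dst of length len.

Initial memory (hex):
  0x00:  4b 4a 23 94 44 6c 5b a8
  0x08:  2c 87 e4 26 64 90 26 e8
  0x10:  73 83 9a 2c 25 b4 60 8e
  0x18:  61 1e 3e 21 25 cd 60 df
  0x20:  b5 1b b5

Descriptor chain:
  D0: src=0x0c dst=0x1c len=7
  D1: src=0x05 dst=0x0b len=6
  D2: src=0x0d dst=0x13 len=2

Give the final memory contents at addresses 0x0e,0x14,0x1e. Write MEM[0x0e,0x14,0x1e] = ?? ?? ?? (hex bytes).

D0: mem[0x1c..0x22] <- [64 90 26 e8 73 83 9a]
D1: mem[0x0b..0x10] <- [6c 5b a8 2c 87 e4]
D2: mem[0x13..0x14] <- [a8 2c]
query mem[0x0e]=0x2c, mem[0x14]=0x2c, mem[0x1e]=0x26

MEM[0x0e,0x14,0x1e] = 2c 2c 26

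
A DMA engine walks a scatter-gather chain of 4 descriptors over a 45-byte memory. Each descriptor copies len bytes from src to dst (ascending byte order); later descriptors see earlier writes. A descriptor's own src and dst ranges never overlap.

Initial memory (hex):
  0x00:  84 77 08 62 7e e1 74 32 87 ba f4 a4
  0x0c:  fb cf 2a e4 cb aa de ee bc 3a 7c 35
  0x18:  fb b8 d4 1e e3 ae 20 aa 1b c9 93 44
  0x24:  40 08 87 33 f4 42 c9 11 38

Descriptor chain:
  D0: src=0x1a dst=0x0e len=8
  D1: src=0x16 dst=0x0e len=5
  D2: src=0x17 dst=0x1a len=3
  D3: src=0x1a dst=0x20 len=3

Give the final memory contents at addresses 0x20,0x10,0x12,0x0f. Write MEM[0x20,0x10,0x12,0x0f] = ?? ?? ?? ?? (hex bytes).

#0 dst[0x0e+8] := {0xd4,0x1e,0xe3,0xae,0x20,0xaa,0x1b,0xc9}
#1 dst[0x0e+5] := {0x7c,0x35,0xfb,0xb8,0xd4}
#2 dst[0x1a+3] := {0x35,0xfb,0xb8}
#3 dst[0x20+3] := {0x35,0xfb,0xb8}
query mem[0x20]=0x35, mem[0x10]=0xfb, mem[0x12]=0xd4, mem[0x0f]=0x35

MEM[0x20,0x10,0x12,0x0f] = 35 fb d4 35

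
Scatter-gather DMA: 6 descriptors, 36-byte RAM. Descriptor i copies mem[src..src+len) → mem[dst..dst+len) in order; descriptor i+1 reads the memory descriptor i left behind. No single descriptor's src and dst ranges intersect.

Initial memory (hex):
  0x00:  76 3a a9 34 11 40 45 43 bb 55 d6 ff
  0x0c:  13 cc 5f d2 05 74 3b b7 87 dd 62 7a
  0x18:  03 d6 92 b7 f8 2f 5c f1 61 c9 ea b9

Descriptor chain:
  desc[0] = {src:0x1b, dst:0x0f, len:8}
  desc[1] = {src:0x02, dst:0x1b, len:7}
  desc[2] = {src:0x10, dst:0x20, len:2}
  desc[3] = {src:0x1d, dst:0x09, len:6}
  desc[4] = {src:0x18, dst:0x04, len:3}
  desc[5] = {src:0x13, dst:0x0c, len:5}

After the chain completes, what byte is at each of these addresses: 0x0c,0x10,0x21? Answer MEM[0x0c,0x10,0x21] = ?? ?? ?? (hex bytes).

MEM[0x0c,0x10,0x21] = f1 7a 2f

D0: mem[0x0f..0x16] <- [b7 f8 2f 5c f1 61 c9 ea]
D1: mem[0x1b..0x21] <- [a9 34 11 40 45 43 bb]
D2: mem[0x20..0x21] <- [f8 2f]
D3: mem[0x09..0x0e] <- [11 40 45 f8 2f ea]
D4: mem[0x04..0x06] <- [03 d6 92]
D5: mem[0x0c..0x10] <- [f1 61 c9 ea 7a]
query mem[0x0c]=0xf1, mem[0x10]=0x7a, mem[0x21]=0x2f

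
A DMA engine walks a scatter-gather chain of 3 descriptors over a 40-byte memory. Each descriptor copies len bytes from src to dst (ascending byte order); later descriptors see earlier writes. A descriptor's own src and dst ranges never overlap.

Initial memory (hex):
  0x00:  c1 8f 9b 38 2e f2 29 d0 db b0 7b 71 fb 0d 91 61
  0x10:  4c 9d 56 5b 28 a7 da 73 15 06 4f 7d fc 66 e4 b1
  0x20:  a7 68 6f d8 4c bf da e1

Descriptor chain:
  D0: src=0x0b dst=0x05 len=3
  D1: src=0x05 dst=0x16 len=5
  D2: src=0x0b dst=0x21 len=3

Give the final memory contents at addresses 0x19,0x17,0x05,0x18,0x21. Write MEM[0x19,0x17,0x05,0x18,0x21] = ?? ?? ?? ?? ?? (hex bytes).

[0] 0x0b->0x05 len=3 : 71 fb 0d
[1] 0x05->0x16 len=5 : 71 fb 0d db b0
[2] 0x0b->0x21 len=3 : 71 fb 0d
query mem[0x19]=0xdb, mem[0x17]=0xfb, mem[0x05]=0x71, mem[0x18]=0x0d, mem[0x21]=0x71

MEM[0x19,0x17,0x05,0x18,0x21] = db fb 71 0d 71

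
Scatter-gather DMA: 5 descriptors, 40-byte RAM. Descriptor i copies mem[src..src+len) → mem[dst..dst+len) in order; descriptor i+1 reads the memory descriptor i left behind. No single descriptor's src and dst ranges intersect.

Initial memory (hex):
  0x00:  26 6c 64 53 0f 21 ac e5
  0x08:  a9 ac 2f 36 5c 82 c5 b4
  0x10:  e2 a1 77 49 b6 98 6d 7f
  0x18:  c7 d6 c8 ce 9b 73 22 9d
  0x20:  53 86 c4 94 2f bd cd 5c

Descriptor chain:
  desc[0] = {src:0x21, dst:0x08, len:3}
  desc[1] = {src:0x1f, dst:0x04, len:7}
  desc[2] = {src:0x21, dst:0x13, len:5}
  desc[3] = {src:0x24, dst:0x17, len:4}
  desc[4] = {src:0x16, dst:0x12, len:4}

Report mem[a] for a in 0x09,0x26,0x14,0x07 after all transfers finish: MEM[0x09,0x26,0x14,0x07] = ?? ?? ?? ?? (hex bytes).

MEM[0x09,0x26,0x14,0x07] = 2f cd bd c4

#0 dst[0x08+3] := {0x86,0xc4,0x94}
#1 dst[0x04+7] := {0x9d,0x53,0x86,0xc4,0x94,0x2f,0xbd}
#2 dst[0x13+5] := {0x86,0xc4,0x94,0x2f,0xbd}
#3 dst[0x17+4] := {0x2f,0xbd,0xcd,0x5c}
#4 dst[0x12+4] := {0x2f,0x2f,0xbd,0xcd}
query mem[0x09]=0x2f, mem[0x26]=0xcd, mem[0x14]=0xbd, mem[0x07]=0xc4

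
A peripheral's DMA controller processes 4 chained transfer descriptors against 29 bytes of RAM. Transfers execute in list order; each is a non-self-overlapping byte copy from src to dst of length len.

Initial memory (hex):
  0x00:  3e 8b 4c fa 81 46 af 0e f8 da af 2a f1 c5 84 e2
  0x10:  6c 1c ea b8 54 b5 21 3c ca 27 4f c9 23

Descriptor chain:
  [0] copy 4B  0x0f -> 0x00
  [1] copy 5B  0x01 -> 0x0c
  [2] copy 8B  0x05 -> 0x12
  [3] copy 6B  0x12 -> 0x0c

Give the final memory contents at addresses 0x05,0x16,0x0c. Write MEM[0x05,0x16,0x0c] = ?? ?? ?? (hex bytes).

MEM[0x05,0x16,0x0c] = 46 da 46

  after D0: wrote 4B at 0x00 = e26c1cea
  after D1: wrote 5B at 0x0c = 6c1cea8146
  after D2: wrote 8B at 0x12 = 46af0ef8daaf2a6c
  after D3: wrote 6B at 0x0c = 46af0ef8daaf
query mem[0x05]=0x46, mem[0x16]=0xda, mem[0x0c]=0x46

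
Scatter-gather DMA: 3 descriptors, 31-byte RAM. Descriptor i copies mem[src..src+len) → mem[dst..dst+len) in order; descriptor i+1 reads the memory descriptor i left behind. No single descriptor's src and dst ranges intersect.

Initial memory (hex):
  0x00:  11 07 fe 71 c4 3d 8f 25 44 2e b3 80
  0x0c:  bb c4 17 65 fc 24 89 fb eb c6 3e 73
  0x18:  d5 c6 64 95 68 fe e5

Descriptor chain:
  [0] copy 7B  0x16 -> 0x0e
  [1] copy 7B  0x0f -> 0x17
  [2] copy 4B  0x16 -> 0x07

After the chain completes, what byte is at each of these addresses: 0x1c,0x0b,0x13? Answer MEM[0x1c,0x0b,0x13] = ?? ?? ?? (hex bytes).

MEM[0x1c,0x0b,0x13] = 68 80 95

  after D0: wrote 7B at 0x0e = 3e73d5c6649568
  after D1: wrote 7B at 0x17 = 73d5c6649568c6
  after D2: wrote 4B at 0x07 = 3e73d5c6
query mem[0x1c]=0x68, mem[0x0b]=0x80, mem[0x13]=0x95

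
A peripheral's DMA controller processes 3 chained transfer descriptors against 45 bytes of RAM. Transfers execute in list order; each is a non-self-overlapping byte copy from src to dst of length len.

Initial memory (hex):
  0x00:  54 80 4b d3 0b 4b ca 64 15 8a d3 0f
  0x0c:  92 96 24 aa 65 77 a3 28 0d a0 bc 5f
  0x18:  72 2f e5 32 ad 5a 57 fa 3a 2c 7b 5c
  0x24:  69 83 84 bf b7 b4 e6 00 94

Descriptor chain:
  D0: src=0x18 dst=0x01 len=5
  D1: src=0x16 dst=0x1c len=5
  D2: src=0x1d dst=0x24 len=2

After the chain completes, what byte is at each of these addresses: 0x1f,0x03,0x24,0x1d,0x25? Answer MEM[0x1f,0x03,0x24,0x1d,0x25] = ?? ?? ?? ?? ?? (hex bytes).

  after D0: wrote 5B at 0x01 = 722fe532ad
  after D1: wrote 5B at 0x1c = bc5f722fe5
  after D2: wrote 2B at 0x24 = 5f72
query mem[0x1f]=0x2f, mem[0x03]=0xe5, mem[0x24]=0x5f, mem[0x1d]=0x5f, mem[0x25]=0x72

MEM[0x1f,0x03,0x24,0x1d,0x25] = 2f e5 5f 5f 72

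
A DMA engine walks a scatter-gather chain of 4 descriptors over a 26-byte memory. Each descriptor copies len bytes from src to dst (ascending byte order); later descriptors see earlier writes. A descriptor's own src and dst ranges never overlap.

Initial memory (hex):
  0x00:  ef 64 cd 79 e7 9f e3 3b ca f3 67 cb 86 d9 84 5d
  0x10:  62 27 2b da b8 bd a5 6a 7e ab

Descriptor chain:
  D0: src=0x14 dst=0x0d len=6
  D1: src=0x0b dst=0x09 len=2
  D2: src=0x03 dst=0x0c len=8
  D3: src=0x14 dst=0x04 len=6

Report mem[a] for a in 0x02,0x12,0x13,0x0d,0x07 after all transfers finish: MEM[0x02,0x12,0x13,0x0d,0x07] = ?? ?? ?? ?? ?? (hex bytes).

MEM[0x02,0x12,0x13,0x0d,0x07] = cd cb 86 e7 6a

#0 dst[0x0d+6] := {0xb8,0xbd,0xa5,0x6a,0x7e,0xab}
#1 dst[0x09+2] := {0xcb,0x86}
#2 dst[0x0c+8] := {0x79,0xe7,0x9f,0xe3,0x3b,0xca,0xcb,0x86}
#3 dst[0x04+6] := {0xb8,0xbd,0xa5,0x6a,0x7e,0xab}
query mem[0x02]=0xcd, mem[0x12]=0xcb, mem[0x13]=0x86, mem[0x0d]=0xe7, mem[0x07]=0x6a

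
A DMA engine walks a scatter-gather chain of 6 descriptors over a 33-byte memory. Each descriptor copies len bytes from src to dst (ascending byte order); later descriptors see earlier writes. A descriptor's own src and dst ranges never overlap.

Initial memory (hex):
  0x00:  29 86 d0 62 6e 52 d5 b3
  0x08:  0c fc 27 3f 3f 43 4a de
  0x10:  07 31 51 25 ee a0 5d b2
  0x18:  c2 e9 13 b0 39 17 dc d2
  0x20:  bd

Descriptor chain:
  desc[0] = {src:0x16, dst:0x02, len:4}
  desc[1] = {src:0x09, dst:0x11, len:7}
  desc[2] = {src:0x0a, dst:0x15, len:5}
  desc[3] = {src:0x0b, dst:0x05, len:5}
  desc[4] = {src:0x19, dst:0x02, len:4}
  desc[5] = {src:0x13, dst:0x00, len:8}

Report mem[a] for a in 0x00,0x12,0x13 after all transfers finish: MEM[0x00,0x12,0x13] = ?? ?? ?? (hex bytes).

[0] 0x16->0x02 len=4 : 5d b2 c2 e9
[1] 0x09->0x11 len=7 : fc 27 3f 3f 43 4a de
[2] 0x0a->0x15 len=5 : 27 3f 3f 43 4a
[3] 0x0b->0x05 len=5 : 3f 3f 43 4a de
[4] 0x19->0x02 len=4 : 4a 13 b0 39
[5] 0x13->0x00 len=8 : 3f 3f 27 3f 3f 43 4a 13
query mem[0x00]=0x3f, mem[0x12]=0x27, mem[0x13]=0x3f

MEM[0x00,0x12,0x13] = 3f 27 3f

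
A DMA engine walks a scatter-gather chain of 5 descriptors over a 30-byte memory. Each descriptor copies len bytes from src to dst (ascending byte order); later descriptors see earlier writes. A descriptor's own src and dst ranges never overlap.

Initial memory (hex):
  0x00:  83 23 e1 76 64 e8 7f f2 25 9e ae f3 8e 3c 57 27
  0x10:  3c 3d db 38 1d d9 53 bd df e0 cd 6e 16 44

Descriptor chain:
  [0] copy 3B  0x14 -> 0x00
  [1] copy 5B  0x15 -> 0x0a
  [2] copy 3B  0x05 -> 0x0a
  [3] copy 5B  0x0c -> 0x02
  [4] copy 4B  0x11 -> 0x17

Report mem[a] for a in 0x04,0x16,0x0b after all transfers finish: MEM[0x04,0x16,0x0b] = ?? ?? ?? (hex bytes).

[0] 0x14->0x00 len=3 : 1d d9 53
[1] 0x15->0x0a len=5 : d9 53 bd df e0
[2] 0x05->0x0a len=3 : e8 7f f2
[3] 0x0c->0x02 len=5 : f2 df e0 27 3c
[4] 0x11->0x17 len=4 : 3d db 38 1d
query mem[0x04]=0xe0, mem[0x16]=0x53, mem[0x0b]=0x7f

MEM[0x04,0x16,0x0b] = e0 53 7f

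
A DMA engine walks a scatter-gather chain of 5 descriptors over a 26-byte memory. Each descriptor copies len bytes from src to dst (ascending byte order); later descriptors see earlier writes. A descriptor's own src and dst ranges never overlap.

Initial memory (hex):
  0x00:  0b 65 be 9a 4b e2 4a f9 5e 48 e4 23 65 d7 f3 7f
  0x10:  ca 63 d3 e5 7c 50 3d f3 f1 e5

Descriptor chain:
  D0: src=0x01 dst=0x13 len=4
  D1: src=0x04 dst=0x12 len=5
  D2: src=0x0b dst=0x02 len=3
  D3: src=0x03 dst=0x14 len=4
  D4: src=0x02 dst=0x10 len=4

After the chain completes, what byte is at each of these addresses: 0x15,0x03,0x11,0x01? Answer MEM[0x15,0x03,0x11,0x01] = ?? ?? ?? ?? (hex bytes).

MEM[0x15,0x03,0x11,0x01] = d7 65 65 65

D0: mem[0x13..0x16] <- [65 be 9a 4b]
D1: mem[0x12..0x16] <- [4b e2 4a f9 5e]
D2: mem[0x02..0x04] <- [23 65 d7]
D3: mem[0x14..0x17] <- [65 d7 e2 4a]
D4: mem[0x10..0x13] <- [23 65 d7 e2]
query mem[0x15]=0xd7, mem[0x03]=0x65, mem[0x11]=0x65, mem[0x01]=0x65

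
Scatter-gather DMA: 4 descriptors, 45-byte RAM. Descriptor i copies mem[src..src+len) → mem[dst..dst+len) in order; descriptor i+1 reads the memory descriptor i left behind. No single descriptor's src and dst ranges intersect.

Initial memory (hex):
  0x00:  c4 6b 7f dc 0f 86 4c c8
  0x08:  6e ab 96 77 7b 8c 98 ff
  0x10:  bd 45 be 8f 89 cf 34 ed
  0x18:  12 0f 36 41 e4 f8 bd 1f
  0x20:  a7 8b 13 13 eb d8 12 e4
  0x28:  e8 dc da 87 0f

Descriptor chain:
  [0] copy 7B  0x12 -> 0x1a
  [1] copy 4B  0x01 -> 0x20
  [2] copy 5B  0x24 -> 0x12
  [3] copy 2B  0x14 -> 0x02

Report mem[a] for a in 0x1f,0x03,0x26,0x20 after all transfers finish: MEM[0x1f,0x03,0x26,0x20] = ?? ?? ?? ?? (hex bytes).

MEM[0x1f,0x03,0x26,0x20] = ed e4 12 6b

[0] 0x12->0x1a len=7 : be 8f 89 cf 34 ed 12
[1] 0x01->0x20 len=4 : 6b 7f dc 0f
[2] 0x24->0x12 len=5 : eb d8 12 e4 e8
[3] 0x14->0x02 len=2 : 12 e4
query mem[0x1f]=0xed, mem[0x03]=0xe4, mem[0x26]=0x12, mem[0x20]=0x6b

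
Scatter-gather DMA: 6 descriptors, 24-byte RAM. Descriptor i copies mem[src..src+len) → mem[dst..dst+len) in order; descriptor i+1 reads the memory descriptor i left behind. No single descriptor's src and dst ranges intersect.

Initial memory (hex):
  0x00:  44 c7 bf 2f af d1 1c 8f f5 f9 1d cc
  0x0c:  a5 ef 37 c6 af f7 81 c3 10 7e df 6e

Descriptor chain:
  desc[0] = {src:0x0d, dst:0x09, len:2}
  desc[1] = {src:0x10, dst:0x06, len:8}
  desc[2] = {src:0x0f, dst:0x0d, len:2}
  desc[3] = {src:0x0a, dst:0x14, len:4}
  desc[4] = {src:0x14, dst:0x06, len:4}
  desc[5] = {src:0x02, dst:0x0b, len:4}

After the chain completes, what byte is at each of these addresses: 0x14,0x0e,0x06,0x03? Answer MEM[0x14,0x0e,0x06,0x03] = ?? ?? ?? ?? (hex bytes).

MEM[0x14,0x0e,0x06,0x03] = 10 d1 10 2f

#0 dst[0x09+2] := {0xef,0x37}
#1 dst[0x06+8] := {0xaf,0xf7,0x81,0xc3,0x10,0x7e,0xdf,0x6e}
#2 dst[0x0d+2] := {0xc6,0xaf}
#3 dst[0x14+4] := {0x10,0x7e,0xdf,0xc6}
#4 dst[0x06+4] := {0x10,0x7e,0xdf,0xc6}
#5 dst[0x0b+4] := {0xbf,0x2f,0xaf,0xd1}
query mem[0x14]=0x10, mem[0x0e]=0xd1, mem[0x06]=0x10, mem[0x03]=0x2f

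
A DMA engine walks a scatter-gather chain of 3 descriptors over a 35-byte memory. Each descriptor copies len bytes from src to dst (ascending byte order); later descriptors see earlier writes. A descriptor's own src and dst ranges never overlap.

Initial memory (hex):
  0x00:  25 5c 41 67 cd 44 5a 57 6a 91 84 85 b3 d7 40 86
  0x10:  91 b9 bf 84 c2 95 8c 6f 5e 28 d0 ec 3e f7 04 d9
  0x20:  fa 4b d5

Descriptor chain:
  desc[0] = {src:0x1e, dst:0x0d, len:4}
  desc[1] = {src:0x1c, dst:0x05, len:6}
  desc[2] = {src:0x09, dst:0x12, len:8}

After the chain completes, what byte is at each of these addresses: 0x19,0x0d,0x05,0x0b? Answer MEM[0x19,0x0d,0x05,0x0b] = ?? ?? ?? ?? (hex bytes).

MEM[0x19,0x0d,0x05,0x0b] = 4b 04 3e 85

D0: mem[0x0d..0x10] <- [04 d9 fa 4b]
D1: mem[0x05..0x0a] <- [3e f7 04 d9 fa 4b]
D2: mem[0x12..0x19] <- [fa 4b 85 b3 04 d9 fa 4b]
query mem[0x19]=0x4b, mem[0x0d]=0x04, mem[0x05]=0x3e, mem[0x0b]=0x85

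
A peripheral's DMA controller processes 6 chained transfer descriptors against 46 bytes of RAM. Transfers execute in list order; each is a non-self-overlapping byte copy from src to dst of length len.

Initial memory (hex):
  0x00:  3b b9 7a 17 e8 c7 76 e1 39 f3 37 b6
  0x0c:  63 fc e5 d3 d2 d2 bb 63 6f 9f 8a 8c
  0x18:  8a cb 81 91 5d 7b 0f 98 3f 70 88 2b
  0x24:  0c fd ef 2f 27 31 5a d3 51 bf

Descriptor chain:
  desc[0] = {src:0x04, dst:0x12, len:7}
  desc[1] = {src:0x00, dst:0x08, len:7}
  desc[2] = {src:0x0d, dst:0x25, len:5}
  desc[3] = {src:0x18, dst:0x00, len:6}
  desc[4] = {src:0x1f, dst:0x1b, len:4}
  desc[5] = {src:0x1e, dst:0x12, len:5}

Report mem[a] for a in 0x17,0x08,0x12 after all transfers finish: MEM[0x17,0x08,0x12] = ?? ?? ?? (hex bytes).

  after D0: wrote 7B at 0x12 = e8c776e139f337
  after D1: wrote 7B at 0x08 = 3bb97a17e8c776
  after D2: wrote 5B at 0x25 = c776d3d2d2
  after D3: wrote 6B at 0x00 = 37cb81915d7b
  after D4: wrote 4B at 0x1b = 983f7088
  after D5: wrote 5B at 0x12 = 88983f7088
query mem[0x17]=0xf3, mem[0x08]=0x3b, mem[0x12]=0x88

MEM[0x17,0x08,0x12] = f3 3b 88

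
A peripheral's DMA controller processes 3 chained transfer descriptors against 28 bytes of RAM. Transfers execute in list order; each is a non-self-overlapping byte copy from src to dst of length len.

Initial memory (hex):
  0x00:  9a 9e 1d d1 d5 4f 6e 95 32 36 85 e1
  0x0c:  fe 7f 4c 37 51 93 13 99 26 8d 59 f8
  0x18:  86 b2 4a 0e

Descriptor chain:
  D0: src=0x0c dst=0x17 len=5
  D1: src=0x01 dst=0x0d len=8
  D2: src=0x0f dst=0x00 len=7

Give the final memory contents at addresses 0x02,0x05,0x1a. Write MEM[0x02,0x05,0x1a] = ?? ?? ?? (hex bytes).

  after D0: wrote 5B at 0x17 = fe7f4c3751
  after D1: wrote 8B at 0x0d = 9e1dd1d54f6e9532
  after D2: wrote 7B at 0x00 = d1d54f6e95328d
query mem[0x02]=0x4f, mem[0x05]=0x32, mem[0x1a]=0x37

MEM[0x02,0x05,0x1a] = 4f 32 37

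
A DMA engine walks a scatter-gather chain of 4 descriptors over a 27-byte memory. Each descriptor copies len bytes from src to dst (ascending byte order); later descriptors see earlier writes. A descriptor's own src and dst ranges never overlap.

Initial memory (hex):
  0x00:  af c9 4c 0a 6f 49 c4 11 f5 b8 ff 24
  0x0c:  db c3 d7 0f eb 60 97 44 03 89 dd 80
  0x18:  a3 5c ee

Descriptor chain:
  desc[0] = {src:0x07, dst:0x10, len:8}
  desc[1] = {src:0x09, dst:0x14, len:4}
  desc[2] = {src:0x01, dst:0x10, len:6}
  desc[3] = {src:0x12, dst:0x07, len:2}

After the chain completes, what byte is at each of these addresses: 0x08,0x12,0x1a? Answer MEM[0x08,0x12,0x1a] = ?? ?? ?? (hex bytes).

  after D0: wrote 8B at 0x10 = 11f5b8ff24dbc3d7
  after D1: wrote 4B at 0x14 = b8ff24db
  after D2: wrote 6B at 0x10 = c94c0a6f49c4
  after D3: wrote 2B at 0x07 = 0a6f
query mem[0x08]=0x6f, mem[0x12]=0x0a, mem[0x1a]=0xee

MEM[0x08,0x12,0x1a] = 6f 0a ee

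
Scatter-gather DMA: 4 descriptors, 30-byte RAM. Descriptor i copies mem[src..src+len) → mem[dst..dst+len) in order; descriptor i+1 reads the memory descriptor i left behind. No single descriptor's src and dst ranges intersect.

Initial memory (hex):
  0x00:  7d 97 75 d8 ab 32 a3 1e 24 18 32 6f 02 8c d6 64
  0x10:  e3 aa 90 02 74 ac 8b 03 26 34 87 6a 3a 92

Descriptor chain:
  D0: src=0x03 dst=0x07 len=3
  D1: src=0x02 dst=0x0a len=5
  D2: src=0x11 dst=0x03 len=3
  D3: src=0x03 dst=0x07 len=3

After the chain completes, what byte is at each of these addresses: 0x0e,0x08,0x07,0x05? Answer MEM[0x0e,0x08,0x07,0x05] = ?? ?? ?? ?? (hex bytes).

  after D0: wrote 3B at 0x07 = d8ab32
  after D1: wrote 5B at 0x0a = 75d8ab32a3
  after D2: wrote 3B at 0x03 = aa9002
  after D3: wrote 3B at 0x07 = aa9002
query mem[0x0e]=0xa3, mem[0x08]=0x90, mem[0x07]=0xaa, mem[0x05]=0x02

MEM[0x0e,0x08,0x07,0x05] = a3 90 aa 02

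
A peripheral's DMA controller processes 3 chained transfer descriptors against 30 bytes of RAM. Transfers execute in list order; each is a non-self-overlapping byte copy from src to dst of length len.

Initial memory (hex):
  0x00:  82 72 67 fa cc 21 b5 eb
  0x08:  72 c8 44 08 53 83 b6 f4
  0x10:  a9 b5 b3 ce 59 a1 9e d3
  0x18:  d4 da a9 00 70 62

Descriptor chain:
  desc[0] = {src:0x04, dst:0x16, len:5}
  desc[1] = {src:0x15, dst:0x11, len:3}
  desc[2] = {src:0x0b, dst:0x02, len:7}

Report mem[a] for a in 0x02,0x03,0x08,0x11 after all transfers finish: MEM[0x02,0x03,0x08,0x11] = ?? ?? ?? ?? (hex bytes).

D0: mem[0x16..0x1a] <- [cc 21 b5 eb 72]
D1: mem[0x11..0x13] <- [a1 cc 21]
D2: mem[0x02..0x08] <- [08 53 83 b6 f4 a9 a1]
query mem[0x02]=0x08, mem[0x03]=0x53, mem[0x08]=0xa1, mem[0x11]=0xa1

MEM[0x02,0x03,0x08,0x11] = 08 53 a1 a1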